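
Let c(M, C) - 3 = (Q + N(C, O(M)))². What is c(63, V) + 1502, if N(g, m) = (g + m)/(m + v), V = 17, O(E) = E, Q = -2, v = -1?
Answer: 1446789/961 ≈ 1505.5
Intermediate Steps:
N(g, m) = (g + m)/(-1 + m) (N(g, m) = (g + m)/(m - 1) = (g + m)/(-1 + m))
c(M, C) = 3 + (-2 + (C + M)/(-1 + M))²
c(63, V) + 1502 = (3 + (2 + 17 - 1*63)²/(-1 + 63)²) + 1502 = (3 + (2 + 17 - 63)²/62²) + 1502 = (3 + (1/3844)*(-44)²) + 1502 = (3 + (1/3844)*1936) + 1502 = (3 + 484/961) + 1502 = 3367/961 + 1502 = 1446789/961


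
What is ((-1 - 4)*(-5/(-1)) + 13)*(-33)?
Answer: 396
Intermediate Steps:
((-1 - 4)*(-5/(-1)) + 13)*(-33) = (-(-25)*(-1) + 13)*(-33) = (-5*5 + 13)*(-33) = (-25 + 13)*(-33) = -12*(-33) = 396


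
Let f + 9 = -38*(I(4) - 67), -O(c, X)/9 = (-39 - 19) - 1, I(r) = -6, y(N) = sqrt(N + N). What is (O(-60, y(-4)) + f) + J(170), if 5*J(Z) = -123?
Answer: 16357/5 ≈ 3271.4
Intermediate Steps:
y(N) = sqrt(2)*sqrt(N) (y(N) = sqrt(2*N) = sqrt(2)*sqrt(N))
J(Z) = -123/5 (J(Z) = (1/5)*(-123) = -123/5)
O(c, X) = 531 (O(c, X) = -9*((-39 - 19) - 1) = -9*(-58 - 1) = -9*(-59) = 531)
f = 2765 (f = -9 - 38*(-6 - 67) = -9 - 38*(-73) = -9 + 2774 = 2765)
(O(-60, y(-4)) + f) + J(170) = (531 + 2765) - 123/5 = 3296 - 123/5 = 16357/5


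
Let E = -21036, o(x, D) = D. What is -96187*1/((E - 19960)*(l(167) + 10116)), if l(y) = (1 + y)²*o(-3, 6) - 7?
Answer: 96187/7356855188 ≈ 1.3074e-5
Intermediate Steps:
l(y) = -7 + 6*(1 + y)² (l(y) = (1 + y)²*6 - 7 = 6*(1 + y)² - 7 = -7 + 6*(1 + y)²)
-96187*1/((E - 19960)*(l(167) + 10116)) = -96187*1/((-21036 - 19960)*((-7 + 6*(1 + 167)²) + 10116)) = -96187*(-1/(40996*((-7 + 6*168²) + 10116))) = -96187*(-1/(40996*((-7 + 6*28224) + 10116))) = -96187*(-1/(40996*((-7 + 169344) + 10116))) = -96187*(-1/(40996*(169337 + 10116))) = -96187/(179453*(-40996)) = -96187/(-7356855188) = -96187*(-1/7356855188) = 96187/7356855188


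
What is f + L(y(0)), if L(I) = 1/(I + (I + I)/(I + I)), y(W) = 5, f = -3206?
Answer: -19235/6 ≈ -3205.8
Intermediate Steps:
L(I) = 1/(1 + I) (L(I) = 1/(I + (2*I)/((2*I))) = 1/(I + (2*I)*(1/(2*I))) = 1/(I + 1) = 1/(1 + I))
f + L(y(0)) = -3206 + 1/(1 + 5) = -3206 + 1/6 = -19235/6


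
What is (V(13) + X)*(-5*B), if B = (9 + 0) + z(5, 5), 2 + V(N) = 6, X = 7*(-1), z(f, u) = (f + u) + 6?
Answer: 375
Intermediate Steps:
z(f, u) = 6 + f + u
X = -7
V(N) = 4 (V(N) = -2 + 6 = 4)
B = 25 (B = (9 + 0) + (6 + 5 + 5) = 9 + 16 = 25)
(V(13) + X)*(-5*B) = (4 - 7)*(-5*25) = -3*(-125) = 375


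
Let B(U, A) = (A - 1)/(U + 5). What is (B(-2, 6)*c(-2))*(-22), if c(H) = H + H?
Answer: 440/3 ≈ 146.67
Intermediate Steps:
c(H) = 2*H
B(U, A) = (-1 + A)/(5 + U)
(B(-2, 6)*c(-2))*(-22) = (((-1 + 6)/(5 - 2))*(2*(-2)))*(-22) = ((5/3)*(-4))*(-22) = -20/3*(-22) = 440/3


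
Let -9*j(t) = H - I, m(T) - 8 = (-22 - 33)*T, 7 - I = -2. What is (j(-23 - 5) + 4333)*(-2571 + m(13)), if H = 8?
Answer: -127835444/9 ≈ -1.4204e+7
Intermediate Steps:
I = 9 (I = 7 - 1*(-2) = 7 + 2 = 9)
m(T) = 8 - 55*T (m(T) = 8 + (-22 - 33)*T = 8 - 55*T)
j(t) = ⅑ (j(t) = -(8 - 1*9)/9 = -(8 - 9)/9 = -⅑*(-1) = ⅑)
(j(-23 - 5) + 4333)*(-2571 + m(13)) = (⅑ + 4333)*(-2571 + (8 - 55*13)) = 38998*(-2571 + (8 - 715))/9 = 38998*(-2571 - 707)/9 = (38998/9)*(-3278) = -127835444/9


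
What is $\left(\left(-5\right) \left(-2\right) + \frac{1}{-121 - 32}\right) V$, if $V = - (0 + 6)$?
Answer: $- \frac{3058}{51} \approx -59.961$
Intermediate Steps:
$V = -6$ ($V = \left(-1\right) 6 = -6$)
$\left(\left(-5\right) \left(-2\right) + \frac{1}{-121 - 32}\right) V = \left(\left(-5\right) \left(-2\right) + \frac{1}{-121 - 32}\right) \left(-6\right) = \left(10 + \frac{1}{-153}\right) \left(-6\right) = \left(10 - \frac{1}{153}\right) \left(-6\right) = \frac{1529}{153} \left(-6\right) = - \frac{3058}{51}$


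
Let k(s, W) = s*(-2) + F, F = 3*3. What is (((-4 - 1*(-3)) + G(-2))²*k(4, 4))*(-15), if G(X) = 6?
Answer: -375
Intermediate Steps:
F = 9
k(s, W) = 9 - 2*s (k(s, W) = s*(-2) + 9 = -2*s + 9 = 9 - 2*s)
(((-4 - 1*(-3)) + G(-2))²*k(4, 4))*(-15) = (((-4 - 1*(-3)) + 6)²*(9 - 2*4))*(-15) = (((-4 + 3) + 6)²*(9 - 8))*(-15) = ((-1 + 6)²*1)*(-15) = (5²*1)*(-15) = (25*1)*(-15) = 25*(-15) = -375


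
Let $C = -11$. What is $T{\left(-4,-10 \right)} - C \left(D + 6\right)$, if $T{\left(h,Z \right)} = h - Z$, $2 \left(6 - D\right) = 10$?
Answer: $83$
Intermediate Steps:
$D = 1$ ($D = 6 - 5 = 1$)
$T{\left(-4,-10 \right)} - C \left(D + 6\right) = \left(-4 - -10\right) - - 11 \left(1 + 6\right) = \left(-4 + 10\right) - \left(-11\right) 7 = 6 - -77 = 6 + 77 = 83$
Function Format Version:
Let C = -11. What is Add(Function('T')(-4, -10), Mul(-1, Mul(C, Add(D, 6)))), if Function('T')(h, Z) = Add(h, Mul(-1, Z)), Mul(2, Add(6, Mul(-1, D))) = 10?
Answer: 83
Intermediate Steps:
D = 1 (D = Add(6, Mul(Rational(-1, 2), 10)) = Add(6, -5) = 1)
Add(Function('T')(-4, -10), Mul(-1, Mul(C, Add(D, 6)))) = Add(Add(-4, Mul(-1, -10)), Mul(-1, Mul(-11, Add(1, 6)))) = Add(Add(-4, 10), Mul(-1, Mul(-11, 7))) = Add(6, Mul(-1, -77)) = Add(6, 77) = 83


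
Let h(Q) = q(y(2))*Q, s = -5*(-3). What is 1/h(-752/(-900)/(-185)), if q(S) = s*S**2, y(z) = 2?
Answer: -2775/752 ≈ -3.6902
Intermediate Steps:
s = 15
q(S) = 15*S**2
h(Q) = 60*Q (h(Q) = (15*2**2)*Q = (15*4)*Q = 60*Q)
1/h(-752/(-900)/(-185)) = 1/(60*(-752/(-900)/(-185))) = 1/(60*(-752*(-1/900)*(-1/185))) = 1/(60*((188/225)*(-1/185))) = 1/(60*(-188/41625)) = 1/(-752/2775) = -2775/752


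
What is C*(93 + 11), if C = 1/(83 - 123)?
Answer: -13/5 ≈ -2.6000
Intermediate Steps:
C = -1/40 (C = 1/(-40) = -1/40 ≈ -0.025000)
C*(93 + 11) = -(93 + 11)/40 = -1/40*104 = -13/5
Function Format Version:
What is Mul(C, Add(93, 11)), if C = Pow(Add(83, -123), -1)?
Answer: Rational(-13, 5) ≈ -2.6000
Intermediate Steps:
C = Rational(-1, 40) (C = Pow(-40, -1) = Rational(-1, 40) ≈ -0.025000)
Mul(C, Add(93, 11)) = Mul(Rational(-1, 40), Add(93, 11)) = Mul(Rational(-1, 40), 104) = Rational(-13, 5)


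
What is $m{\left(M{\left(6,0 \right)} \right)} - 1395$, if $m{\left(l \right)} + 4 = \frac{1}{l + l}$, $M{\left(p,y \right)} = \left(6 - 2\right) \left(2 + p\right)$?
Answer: $- \frac{89535}{64} \approx -1399.0$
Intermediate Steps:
$M{\left(p,y \right)} = 8 + 4 p$ ($M{\left(p,y \right)} = 4 \left(2 + p\right) = 8 + 4 p$)
$m{\left(l \right)} = -4 + \frac{1}{2 l}$ ($m{\left(l \right)} = -4 + \frac{1}{l + l} = -4 + \frac{1}{2 l}$)
$m{\left(M{\left(6,0 \right)} \right)} - 1395 = \left(-4 + \frac{1}{2 \left(8 + 4 \cdot 6\right)}\right) - 1395 = \left(-4 + \frac{1}{2 \left(8 + 24\right)}\right) - 1395 = \left(-4 + \frac{1}{2 \cdot 32}\right) - 1395 = \left(-4 + \frac{1}{2} \cdot \frac{1}{32}\right) - 1395 = \left(-4 + \frac{1}{64}\right) - 1395 = - \frac{255}{64} - 1395 = - \frac{89535}{64}$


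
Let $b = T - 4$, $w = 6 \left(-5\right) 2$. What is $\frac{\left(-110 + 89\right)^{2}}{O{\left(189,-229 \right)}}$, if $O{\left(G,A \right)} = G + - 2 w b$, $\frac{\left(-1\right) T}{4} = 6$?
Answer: $- \frac{21}{151} \approx -0.13907$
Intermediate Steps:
$w = -60$ ($w = \left(-30\right) 2 = -60$)
$T = -24$ ($T = \left(-4\right) 6 = -24$)
$b = -28$ ($b = -24 - 4 = -28$)
$O{\left(G,A \right)} = -3360 + G$ ($O{\left(G,A \right)} = G + \left(-2\right) \left(-60\right) \left(-28\right) = G + 120 \left(-28\right) = G - 3360 = -3360 + G$)
$\frac{\left(-110 + 89\right)^{2}}{O{\left(189,-229 \right)}} = \frac{\left(-110 + 89\right)^{2}}{-3360 + 189} = \frac{\left(-21\right)^{2}}{-3171} = 441 \left(- \frac{1}{3171}\right) = - \frac{21}{151}$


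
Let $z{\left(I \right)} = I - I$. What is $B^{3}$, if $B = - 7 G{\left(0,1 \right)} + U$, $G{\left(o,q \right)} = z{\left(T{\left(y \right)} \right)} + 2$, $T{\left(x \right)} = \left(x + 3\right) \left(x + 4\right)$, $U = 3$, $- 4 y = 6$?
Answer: $-1331$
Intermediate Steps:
$y = - \frac{3}{2}$ ($y = \left(- \frac{1}{4}\right) 6 = - \frac{3}{2} \approx -1.5$)
$T{\left(x \right)} = \left(3 + x\right) \left(4 + x\right)$
$z{\left(I \right)} = 0$
$G{\left(o,q \right)} = 2$ ($G{\left(o,q \right)} = 0 + 2 = 2$)
$B = -11$ ($B = \left(-7\right) 2 + 3 = -14 + 3 = -11$)
$B^{3} = \left(-11\right)^{3} = -1331$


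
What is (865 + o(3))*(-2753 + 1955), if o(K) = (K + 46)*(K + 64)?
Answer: -3310104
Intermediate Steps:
o(K) = (46 + K)*(64 + K)
(865 + o(3))*(-2753 + 1955) = (865 + (2944 + 3**2 + 110*3))*(-2753 + 1955) = (865 + (2944 + 9 + 330))*(-798) = (865 + 3283)*(-798) = 4148*(-798) = -3310104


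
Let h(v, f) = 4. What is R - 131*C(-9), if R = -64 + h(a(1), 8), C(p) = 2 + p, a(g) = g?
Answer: 857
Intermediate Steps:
R = -60 (R = -64 + 4 = -60)
R - 131*C(-9) = -60 - 131*(2 - 9) = -60 - 131*(-7) = -60 + 917 = 857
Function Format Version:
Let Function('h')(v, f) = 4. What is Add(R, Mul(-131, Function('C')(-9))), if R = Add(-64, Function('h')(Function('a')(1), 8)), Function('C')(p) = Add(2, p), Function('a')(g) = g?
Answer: 857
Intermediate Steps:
R = -60 (R = Add(-64, 4) = -60)
Add(R, Mul(-131, Function('C')(-9))) = Add(-60, Mul(-131, Add(2, -9))) = Add(-60, Mul(-131, -7)) = Add(-60, 917) = 857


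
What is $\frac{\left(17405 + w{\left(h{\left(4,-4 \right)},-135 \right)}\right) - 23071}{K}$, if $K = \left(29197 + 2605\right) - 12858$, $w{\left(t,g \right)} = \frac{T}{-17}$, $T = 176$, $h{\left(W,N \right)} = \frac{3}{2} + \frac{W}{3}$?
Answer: $- \frac{48249}{161024} \approx -0.29964$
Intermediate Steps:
$h{\left(W,N \right)} = \frac{3}{2} + \frac{W}{3}$ ($h{\left(W,N \right)} = 3 \cdot \frac{1}{2} + W \frac{1}{3} = \frac{3}{2} + \frac{W}{3}$)
$w{\left(t,g \right)} = - \frac{176}{17}$ ($w{\left(t,g \right)} = \frac{176}{-17} = 176 \left(- \frac{1}{17}\right) = - \frac{176}{17}$)
$K = 18944$ ($K = 31802 - 12858 = 18944$)
$\frac{\left(17405 + w{\left(h{\left(4,-4 \right)},-135 \right)}\right) - 23071}{K} = \frac{\left(17405 - \frac{176}{17}\right) - 23071}{18944} = \left(\frac{295709}{17} - 23071\right) \frac{1}{18944} = \left(- \frac{96498}{17}\right) \frac{1}{18944} = - \frac{48249}{161024}$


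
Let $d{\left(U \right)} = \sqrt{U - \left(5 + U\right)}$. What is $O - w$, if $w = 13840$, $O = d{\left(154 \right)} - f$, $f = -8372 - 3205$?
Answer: $-2263 + i \sqrt{5} \approx -2263.0 + 2.2361 i$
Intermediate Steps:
$f = -11577$ ($f = -8372 - 3205 = -11577$)
$d{\left(U \right)} = i \sqrt{5}$ ($d{\left(U \right)} = \sqrt{-5} = i \sqrt{5}$)
$O = 11577 + i \sqrt{5}$ ($O = i \sqrt{5} - -11577 = i \sqrt{5} + 11577 = 11577 + i \sqrt{5} \approx 11577.0 + 2.2361 i$)
$O - w = \left(11577 + i \sqrt{5}\right) - 13840 = -2263 + i \sqrt{5}$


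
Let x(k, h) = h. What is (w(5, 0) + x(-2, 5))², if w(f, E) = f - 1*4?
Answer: 36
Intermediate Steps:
w(f, E) = -4 + f (w(f, E) = f - 4 = -4 + f)
(w(5, 0) + x(-2, 5))² = ((-4 + 5) + 5)² = (1 + 5)² = 6² = 36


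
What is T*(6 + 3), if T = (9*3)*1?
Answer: 243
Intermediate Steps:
T = 27 (T = 27*1 = 27)
T*(6 + 3) = 27*(6 + 3) = 27*9 = 243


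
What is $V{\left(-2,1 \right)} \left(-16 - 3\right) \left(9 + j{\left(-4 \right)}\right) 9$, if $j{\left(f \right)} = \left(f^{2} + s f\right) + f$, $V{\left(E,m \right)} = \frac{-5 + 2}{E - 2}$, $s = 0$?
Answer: $- \frac{10773}{4} \approx -2693.3$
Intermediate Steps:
$V{\left(E,m \right)} = - \frac{3}{-2 + E}$
$j{\left(f \right)} = f + f^{2}$ ($j{\left(f \right)} = \left(f^{2} + 0 f\right) + f = \left(f^{2} + 0\right) + f = f^{2} + f = f + f^{2}$)
$V{\left(-2,1 \right)} \left(-16 - 3\right) \left(9 + j{\left(-4 \right)}\right) 9 = - \frac{3}{-2 - 2} \left(-16 - 3\right) \left(9 - 4 \left(1 - 4\right)\right) 9 = - \frac{3}{-4} \left(- 19 \left(9 - -12\right)\right) 9 = \left(-3\right) \left(- \frac{1}{4}\right) \left(- 19 \left(9 + 12\right)\right) 9 = \frac{3 \left(\left(-19\right) 21\right)}{4} \cdot 9 = \frac{3}{4} \left(-399\right) 9 = \left(- \frac{1197}{4}\right) 9 = - \frac{10773}{4}$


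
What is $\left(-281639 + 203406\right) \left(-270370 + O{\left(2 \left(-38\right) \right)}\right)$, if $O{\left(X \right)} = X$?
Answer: $21157801918$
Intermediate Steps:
$\left(-281639 + 203406\right) \left(-270370 + O{\left(2 \left(-38\right) \right)}\right) = \left(-281639 + 203406\right) \left(-270370 + 2 \left(-38\right)\right) = - 78233 \left(-270370 - 76\right) = \left(-78233\right) \left(-270446\right) = 21157801918$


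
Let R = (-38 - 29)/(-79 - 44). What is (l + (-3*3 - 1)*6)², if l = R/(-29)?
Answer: 45833243569/12723489 ≈ 3602.3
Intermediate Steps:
R = 67/123 (R = -67/(-123) = -67*(-1/123) = 67/123 ≈ 0.54472)
l = -67/3567 (l = (67/123)/(-29) = (67/123)*(-1/29) = -67/3567 ≈ -0.018783)
(l + (-3*3 - 1)*6)² = (-67/3567 + (-3*3 - 1)*6)² = (-67/3567 + (-9 - 1)*6)² = (-67/3567 - 10*6)² = (-67/3567 - 60)² = (-214087/3567)² = 45833243569/12723489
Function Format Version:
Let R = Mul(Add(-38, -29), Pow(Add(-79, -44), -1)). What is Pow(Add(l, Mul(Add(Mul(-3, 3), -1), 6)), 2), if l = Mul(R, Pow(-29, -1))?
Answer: Rational(45833243569, 12723489) ≈ 3602.3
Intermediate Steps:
R = Rational(67, 123) (R = Mul(-67, Pow(-123, -1)) = Mul(-67, Rational(-1, 123)) = Rational(67, 123) ≈ 0.54472)
l = Rational(-67, 3567) (l = Mul(Rational(67, 123), Pow(-29, -1)) = Mul(Rational(67, 123), Rational(-1, 29)) = Rational(-67, 3567) ≈ -0.018783)
Pow(Add(l, Mul(Add(Mul(-3, 3), -1), 6)), 2) = Pow(Add(Rational(-67, 3567), Mul(Add(Mul(-3, 3), -1), 6)), 2) = Pow(Add(Rational(-67, 3567), Mul(Add(-9, -1), 6)), 2) = Pow(Add(Rational(-67, 3567), Mul(-10, 6)), 2) = Pow(Add(Rational(-67, 3567), -60), 2) = Pow(Rational(-214087, 3567), 2) = Rational(45833243569, 12723489)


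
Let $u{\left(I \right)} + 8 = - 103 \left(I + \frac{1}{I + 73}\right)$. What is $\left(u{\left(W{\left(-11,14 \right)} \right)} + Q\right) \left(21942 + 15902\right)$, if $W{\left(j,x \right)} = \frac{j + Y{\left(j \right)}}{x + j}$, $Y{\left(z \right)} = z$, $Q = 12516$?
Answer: $\frac{296610032332}{591} \approx 5.0188 \cdot 10^{8}$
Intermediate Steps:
$W{\left(j,x \right)} = \frac{2 j}{j + x}$ ($W{\left(j,x \right)} = \frac{j + j}{x + j} = \frac{2 j}{j + x}$)
$u{\left(I \right)} = -8 - 103 I - \frac{103}{73 + I}$ ($u{\left(I \right)} = -8 - 103 \left(I + \frac{1}{I + 73}\right) = -8 - 103 \left(I + \frac{1}{73 + I}\right) = -8 - \left(103 I + \frac{103}{73 + I}\right) = -8 - 103 I - \frac{103}{73 + I}$)
$\left(u{\left(W{\left(-11,14 \right)} \right)} + Q\right) \left(21942 + 15902\right) = \left(\frac{-687 - 7527 \cdot 2 \left(-11\right) \frac{1}{-11 + 14} - 103 \left(2 \left(-11\right) \frac{1}{-11 + 14}\right)^{2}}{73 + 2 \left(-11\right) \frac{1}{-11 + 14}} + 12516\right) \left(21942 + 15902\right) = \left(\frac{-687 - 7527 \cdot 2 \left(-11\right) \frac{1}{3} - 103 \left(2 \left(-11\right) \frac{1}{3}\right)^{2}}{73 + 2 \left(-11\right) \frac{1}{3}} + 12516\right) 37844 = \left(\frac{-687 - -55198 - 103 \left(- \frac{22}{3}\right)^{2}}{73 - \frac{22}{3}} + 12516\right) 37844 = \left(\frac{-687 + 55198 - \frac{49852}{9}}{\frac{197}{3}} + 12516\right) 37844 = \left(\frac{3 \left(-687 + 55198 - \frac{49852}{9}\right)}{197} + 12516\right) 37844 = \left(\frac{3}{197} \cdot \frac{440747}{9} + 12516\right) 37844 = \left(\frac{440747}{591} + 12516\right) 37844 = \frac{7837703}{591} \cdot 37844 = \frac{296610032332}{591}$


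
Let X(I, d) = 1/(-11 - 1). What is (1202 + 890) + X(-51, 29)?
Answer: 25103/12 ≈ 2091.9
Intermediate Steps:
X(I, d) = -1/12 (X(I, d) = 1/(-12) = -1/12)
(1202 + 890) + X(-51, 29) = (1202 + 890) - 1/12 = 2092 - 1/12 = 25103/12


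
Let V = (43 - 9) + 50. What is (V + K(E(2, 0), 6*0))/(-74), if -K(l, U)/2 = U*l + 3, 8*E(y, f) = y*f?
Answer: -39/37 ≈ -1.0541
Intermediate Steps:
E(y, f) = f*y/8 (E(y, f) = (y*f)/8 = (f*y)/8 = f*y/8)
K(l, U) = -6 - 2*U*l (K(l, U) = -2*(U*l + 3) = -2*(3 + U*l) = -6 - 2*U*l)
V = 84 (V = 34 + 50 = 84)
(V + K(E(2, 0), 6*0))/(-74) = (84 + (-6 - 2*6*0*(⅛)*0*2))/(-74) = (84 + (-6 - 2*0*0))*(-1/74) = (84 + (-6 + 0))*(-1/74) = (84 - 6)*(-1/74) = 78*(-1/74) = -39/37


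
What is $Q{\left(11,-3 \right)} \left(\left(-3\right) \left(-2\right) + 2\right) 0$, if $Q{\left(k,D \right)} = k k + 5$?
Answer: $0$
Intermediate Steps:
$Q{\left(k,D \right)} = 5 + k^{2}$ ($Q{\left(k,D \right)} = k^{2} + 5 = 5 + k^{2}$)
$Q{\left(11,-3 \right)} \left(\left(-3\right) \left(-2\right) + 2\right) 0 = \left(5 + 11^{2}\right) \left(\left(-3\right) \left(-2\right) + 2\right) 0 = \left(5 + 121\right) \left(6 + 2\right) 0 = 126 \cdot 8 \cdot 0 = 1008 \cdot 0 = 0$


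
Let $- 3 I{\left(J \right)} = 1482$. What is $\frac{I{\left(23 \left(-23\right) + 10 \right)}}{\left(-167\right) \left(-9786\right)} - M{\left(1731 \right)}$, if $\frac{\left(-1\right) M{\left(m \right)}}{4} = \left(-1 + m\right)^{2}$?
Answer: $\frac{9782365479353}{817131} \approx 1.1972 \cdot 10^{7}$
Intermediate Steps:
$I{\left(J \right)} = -494$ ($I{\left(J \right)} = \left(- \frac{1}{3}\right) 1482 = -494$)
$M{\left(m \right)} = - 4 \left(-1 + m\right)^{2}$
$\frac{I{\left(23 \left(-23\right) + 10 \right)}}{\left(-167\right) \left(-9786\right)} - M{\left(1731 \right)} = - \frac{494}{\left(-167\right) \left(-9786\right)} - - 4 \left(-1 + 1731\right)^{2} = - \frac{494}{1634262} - - 4 \cdot 1730^{2} = \left(-494\right) \frac{1}{1634262} - \left(-4\right) 2992900 = - \frac{247}{817131} - -11971600 = - \frac{247}{817131} + 11971600 = \frac{9782365479353}{817131}$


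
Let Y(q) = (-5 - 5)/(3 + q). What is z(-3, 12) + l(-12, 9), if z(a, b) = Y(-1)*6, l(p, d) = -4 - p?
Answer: -22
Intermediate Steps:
Y(q) = -10/(3 + q)
z(a, b) = -30 (z(a, b) = -10/(3 - 1)*6 = -10/2*6 = -10*½*6 = -5*6 = -30)
z(-3, 12) + l(-12, 9) = -30 + (-4 - 1*(-12)) = -30 + (-4 + 12) = -30 + 8 = -22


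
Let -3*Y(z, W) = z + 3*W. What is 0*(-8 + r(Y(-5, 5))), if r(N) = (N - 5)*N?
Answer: 0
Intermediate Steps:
Y(z, W) = -W - z/3 (Y(z, W) = -(z + 3*W)/3 = -W - z/3)
r(N) = N*(-5 + N) (r(N) = (-5 + N)*N = N*(-5 + N))
0*(-8 + r(Y(-5, 5))) = 0*(-8 + (-1*5 - ⅓*(-5))*(-5 + (-1*5 - ⅓*(-5)))) = 0*(-8 + (-5 + 5/3)*(-5 + (-5 + 5/3))) = 0*(-8 - 10*(-5 - 10/3)/3) = 0*(-8 - 10/3*(-25/3)) = 0*(-8 + 250/9) = 0*(178/9) = 0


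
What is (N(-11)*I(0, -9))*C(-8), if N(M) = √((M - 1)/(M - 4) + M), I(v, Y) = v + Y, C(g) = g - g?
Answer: 0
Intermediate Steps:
C(g) = 0
I(v, Y) = Y + v
N(M) = √(M + (-1 + M)/(-4 + M)) (N(M) = √((-1 + M)/(-4 + M) + M) = √(M + (-1 + M)/(-4 + M)))
(N(-11)*I(0, -9))*C(-8) = (√((-1 - 11 - 11*(-4 - 11))/(-4 - 11))*(-9 + 0))*0 = (√((-1 - 11 - 11*(-15))/(-15))*(-9))*0 = (√(-(-1 - 11 + 165)/15)*(-9))*0 = (√(-1/15*153)*(-9))*0 = (√(-51/5)*(-9))*0 = ((I*√255/5)*(-9))*0 = -9*I*√255/5*0 = 0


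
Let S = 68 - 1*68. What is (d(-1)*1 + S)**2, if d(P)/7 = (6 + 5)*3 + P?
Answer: 50176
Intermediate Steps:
d(P) = 231 + 7*P (d(P) = 7*((6 + 5)*3 + P) = 7*(11*3 + P) = 7*(33 + P) = 231 + 7*P)
S = 0 (S = 68 - 68 = 0)
(d(-1)*1 + S)**2 = ((231 + 7*(-1))*1 + 0)**2 = ((231 - 7)*1 + 0)**2 = (224*1 + 0)**2 = (224 + 0)**2 = 224**2 = 50176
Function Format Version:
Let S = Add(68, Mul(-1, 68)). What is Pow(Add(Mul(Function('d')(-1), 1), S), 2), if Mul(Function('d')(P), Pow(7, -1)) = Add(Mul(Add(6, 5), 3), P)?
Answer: 50176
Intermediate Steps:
Function('d')(P) = Add(231, Mul(7, P)) (Function('d')(P) = Mul(7, Add(Mul(Add(6, 5), 3), P)) = Mul(7, Add(Mul(11, 3), P)) = Mul(7, Add(33, P)) = Add(231, Mul(7, P)))
S = 0 (S = Add(68, -68) = 0)
Pow(Add(Mul(Function('d')(-1), 1), S), 2) = Pow(Add(Mul(Add(231, Mul(7, -1)), 1), 0), 2) = Pow(Add(Mul(Add(231, -7), 1), 0), 2) = Pow(Add(Mul(224, 1), 0), 2) = Pow(Add(224, 0), 2) = Pow(224, 2) = 50176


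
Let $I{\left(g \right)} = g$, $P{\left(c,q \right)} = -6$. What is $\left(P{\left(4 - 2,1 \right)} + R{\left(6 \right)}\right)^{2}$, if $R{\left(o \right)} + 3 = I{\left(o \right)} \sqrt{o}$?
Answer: $297 - 108 \sqrt{6} \approx 32.455$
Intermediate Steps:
$R{\left(o \right)} = -3 + o^{\frac{3}{2}}$ ($R{\left(o \right)} = -3 + o \sqrt{o} = -3 + o^{\frac{3}{2}}$)
$\left(P{\left(4 - 2,1 \right)} + R{\left(6 \right)}\right)^{2} = \left(-6 - \left(3 - 6^{\frac{3}{2}}\right)\right)^{2} = \left(-6 - \left(3 - 6 \sqrt{6}\right)\right)^{2} = \left(-9 + 6 \sqrt{6}\right)^{2}$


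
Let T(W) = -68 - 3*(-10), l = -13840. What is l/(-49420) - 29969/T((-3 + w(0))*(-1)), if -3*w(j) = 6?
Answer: 74079695/93898 ≈ 788.94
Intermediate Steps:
w(j) = -2 (w(j) = -⅓*6 = -2)
T(W) = -38 (T(W) = -68 + 30 = -38)
l/(-49420) - 29969/T((-3 + w(0))*(-1)) = -13840/(-49420) - 29969/(-38) = -13840*(-1/49420) - 29969*(-1/38) = 692/2471 + 29969/38 = 74079695/93898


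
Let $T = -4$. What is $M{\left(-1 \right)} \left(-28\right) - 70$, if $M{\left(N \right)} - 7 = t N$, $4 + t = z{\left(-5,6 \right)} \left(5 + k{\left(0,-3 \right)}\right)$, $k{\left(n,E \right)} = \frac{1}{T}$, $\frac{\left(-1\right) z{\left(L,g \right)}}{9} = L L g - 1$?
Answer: $-178731$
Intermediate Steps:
$z{\left(L,g \right)} = 9 - 9 g L^{2}$ ($z{\left(L,g \right)} = - 9 \left(L L g - 1\right) = - 9 \left(L^{2} g - 1\right) = - 9 \left(g L^{2} - 1\right) = - 9 \left(-1 + g L^{2}\right) = 9 - 9 g L^{2}$)
$k{\left(n,E \right)} = - \frac{1}{4}$ ($k{\left(n,E \right)} = \frac{1}{-4} = - \frac{1}{4}$)
$t = - \frac{25495}{4}$ ($t = -4 + \left(9 - 54 \left(-5\right)^{2}\right) \left(5 - \frac{1}{4}\right) = -4 + \left(9 - 54 \cdot 25\right) \frac{19}{4} = -4 + \left(9 - 1350\right) \frac{19}{4} = -4 - \frac{25479}{4} = - \frac{25495}{4} \approx -6373.8$)
$M{\left(N \right)} = 7 - \frac{25495 N}{4}$
$M{\left(-1 \right)} \left(-28\right) - 70 = \left(7 - - \frac{25495}{4}\right) \left(-28\right) - 70 = \left(7 + \frac{25495}{4}\right) \left(-28\right) - 70 = \frac{25523}{4} \left(-28\right) - 70 = -178661 - 70 = -178731$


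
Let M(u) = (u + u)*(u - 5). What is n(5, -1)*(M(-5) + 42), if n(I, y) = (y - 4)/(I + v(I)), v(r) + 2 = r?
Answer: -355/4 ≈ -88.750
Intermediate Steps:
v(r) = -2 + r
n(I, y) = (-4 + y)/(-2 + 2*I) (n(I, y) = (y - 4)/(I + (-2 + I)) = (-4 + y)/(-2 + 2*I))
M(u) = 2*u*(-5 + u) (M(u) = (2*u)*(-5 + u) = 2*u*(-5 + u))
n(5, -1)*(M(-5) + 42) = ((-4 - 1)/(2*(-1 + 5)))*(2*(-5)*(-5 - 5) + 42) = ((½)*(-5)/4)*(2*(-5)*(-10) + 42) = ((½)*(¼)*(-5))*(100 + 42) = -5/8*142 = -355/4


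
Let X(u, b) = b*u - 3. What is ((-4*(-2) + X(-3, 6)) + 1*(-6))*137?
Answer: -2603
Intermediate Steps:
X(u, b) = -3 + b*u
((-4*(-2) + X(-3, 6)) + 1*(-6))*137 = ((-4*(-2) + (-3 + 6*(-3))) + 1*(-6))*137 = ((8 + (-3 - 18)) - 6)*137 = ((8 - 21) - 6)*137 = (-13 - 6)*137 = -19*137 = -2603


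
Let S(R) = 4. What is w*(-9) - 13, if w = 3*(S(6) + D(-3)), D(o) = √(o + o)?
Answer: -121 - 27*I*√6 ≈ -121.0 - 66.136*I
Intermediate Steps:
D(o) = √2*√o (D(o) = √(2*o) = √2*√o)
w = 12 + 3*I*√6 (w = 3*(4 + √2*√(-3)) = 3*(4 + √2*(I*√3)) = 3*(4 + I*√6) = 12 + 3*I*√6 ≈ 12.0 + 7.3485*I)
w*(-9) - 13 = (12 + 3*I*√6)*(-9) - 13 = (-108 - 27*I*√6) - 13 = -121 - 27*I*√6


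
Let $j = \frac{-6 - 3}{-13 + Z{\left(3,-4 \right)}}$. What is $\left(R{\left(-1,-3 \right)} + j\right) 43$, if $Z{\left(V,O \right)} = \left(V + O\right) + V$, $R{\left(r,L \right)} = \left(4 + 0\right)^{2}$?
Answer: $\frac{7955}{11} \approx 723.18$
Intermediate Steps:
$R{\left(r,L \right)} = 16$ ($R{\left(r,L \right)} = 4^{2} = 16$)
$Z{\left(V,O \right)} = O + 2 V$ ($Z{\left(V,O \right)} = \left(O + V\right) + V = O + 2 V$)
$j = \frac{9}{11}$ ($j = \frac{-6 - 3}{-13 + \left(-4 + 2 \cdot 3\right)} = - \frac{9}{-13 + \left(-4 + 6\right)} = - \frac{9}{-13 + 2} = - \frac{9}{-11} = \left(-9\right) \left(- \frac{1}{11}\right) = \frac{9}{11} \approx 0.81818$)
$\left(R{\left(-1,-3 \right)} + j\right) 43 = \left(16 + \frac{9}{11}\right) 43 = \frac{185}{11} \cdot 43 = \frac{7955}{11}$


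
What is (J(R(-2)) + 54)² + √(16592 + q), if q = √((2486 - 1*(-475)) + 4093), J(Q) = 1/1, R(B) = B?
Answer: 3025 + √(16592 + √7054) ≈ 3154.1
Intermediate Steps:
J(Q) = 1
q = √7054 (q = √((2486 + 475) + 4093) = √(2961 + 4093) = √7054 ≈ 83.988)
(J(R(-2)) + 54)² + √(16592 + q) = (1 + 54)² + √(16592 + √7054) = 55² + √(16592 + √7054) = 3025 + √(16592 + √7054)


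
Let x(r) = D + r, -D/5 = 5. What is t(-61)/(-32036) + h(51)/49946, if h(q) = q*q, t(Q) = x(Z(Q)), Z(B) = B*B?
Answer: -1489335/23530442 ≈ -0.063294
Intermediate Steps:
D = -25 (D = -5*5 = -25)
Z(B) = B²
x(r) = -25 + r
t(Q) = -25 + Q²
h(q) = q²
t(-61)/(-32036) + h(51)/49946 = (-25 + (-61)²)/(-32036) + 51²/49946 = (-25 + 3721)*(-1/32036) + 2601*(1/49946) = 3696*(-1/32036) + 153/2938 = -924/8009 + 153/2938 = -1489335/23530442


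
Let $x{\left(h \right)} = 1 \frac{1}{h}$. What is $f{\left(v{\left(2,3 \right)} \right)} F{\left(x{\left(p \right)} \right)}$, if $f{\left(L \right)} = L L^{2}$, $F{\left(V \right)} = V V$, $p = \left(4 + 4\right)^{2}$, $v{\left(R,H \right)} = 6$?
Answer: $\frac{27}{512} \approx 0.052734$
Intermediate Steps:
$p = 64$ ($p = 8^{2} = 64$)
$x{\left(h \right)} = \frac{1}{h}$
$F{\left(V \right)} = V^{2}$
$f{\left(L \right)} = L^{3}$
$f{\left(v{\left(2,3 \right)} \right)} F{\left(x{\left(p \right)} \right)} = 6^{3} \left(\frac{1}{64}\right)^{2} = \frac{216}{4096} = 216 \cdot \frac{1}{4096} = \frac{27}{512}$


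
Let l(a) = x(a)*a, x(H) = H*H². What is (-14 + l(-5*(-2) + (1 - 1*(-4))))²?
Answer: 2561473321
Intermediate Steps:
x(H) = H³
l(a) = a⁴ (l(a) = a³*a = a⁴)
(-14 + l(-5*(-2) + (1 - 1*(-4))))² = (-14 + (-5*(-2) + (1 - 1*(-4)))⁴)² = (-14 + (10 + (1 + 4))⁴)² = (-14 + (10 + 5)⁴)² = (-14 + 15⁴)² = (-14 + 50625)² = 50611² = 2561473321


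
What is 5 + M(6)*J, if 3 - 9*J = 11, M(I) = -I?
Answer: 31/3 ≈ 10.333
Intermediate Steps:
J = -8/9 (J = ⅓ - ⅑*11 = ⅓ - 11/9 = -8/9 ≈ -0.88889)
5 + M(6)*J = 5 - 1*6*(-8/9) = 5 - 6*(-8/9) = 5 + 16/3 = 31/3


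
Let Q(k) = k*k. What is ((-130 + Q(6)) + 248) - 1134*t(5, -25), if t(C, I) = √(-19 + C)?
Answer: 154 - 1134*I*√14 ≈ 154.0 - 4243.0*I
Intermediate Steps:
Q(k) = k²
((-130 + Q(6)) + 248) - 1134*t(5, -25) = ((-130 + 6²) + 248) - 1134*√(-19 + 5) = ((-130 + 36) + 248) - 1134*I*√14 = (-94 + 248) - 1134*I*√14 = 154 - 1134*I*√14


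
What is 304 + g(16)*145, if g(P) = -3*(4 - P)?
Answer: 5524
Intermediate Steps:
g(P) = -12 + 3*P
304 + g(16)*145 = 304 + (-12 + 3*16)*145 = 304 + (-12 + 48)*145 = 304 + 36*145 = 304 + 5220 = 5524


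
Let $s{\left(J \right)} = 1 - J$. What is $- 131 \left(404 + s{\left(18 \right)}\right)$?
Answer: $-50697$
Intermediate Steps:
$- 131 \left(404 + s{\left(18 \right)}\right) = - 131 \left(404 + \left(1 - 18\right)\right) = - 131 \left(404 - 17\right) = \left(-131\right) 387 = -50697$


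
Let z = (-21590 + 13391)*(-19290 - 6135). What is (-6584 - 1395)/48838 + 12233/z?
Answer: -1662701513671/10180748723850 ≈ -0.16332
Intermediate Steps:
z = 208459575 (z = -8199*(-25425) = 208459575)
(-6584 - 1395)/48838 + 12233/z = (-6584 - 1395)/48838 + 12233/208459575 = -7979*1/48838 + 12233*(1/208459575) = -7979/48838 + 12233/208459575 = -1662701513671/10180748723850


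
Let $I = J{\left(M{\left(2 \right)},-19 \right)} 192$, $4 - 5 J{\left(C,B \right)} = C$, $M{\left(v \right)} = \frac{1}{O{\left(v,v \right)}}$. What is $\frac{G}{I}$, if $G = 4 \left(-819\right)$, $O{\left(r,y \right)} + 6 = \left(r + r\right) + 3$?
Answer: $- \frac{455}{16} \approx -28.438$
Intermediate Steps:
$O{\left(r,y \right)} = -3 + 2 r$ ($O{\left(r,y \right)} = -6 + \left(\left(r + r\right) + 3\right) = -6 + \left(2 r + 3\right) = -6 + \left(3 + 2 r\right) = -3 + 2 r$)
$M{\left(v \right)} = \frac{1}{-3 + 2 v}$
$J{\left(C,B \right)} = \frac{4}{5} - \frac{C}{5}$
$G = -3276$
$I = \frac{576}{5}$ ($I = \left(\frac{4}{5} - \frac{1}{5 \left(-3 + 2 \cdot 2\right)}\right) 192 = \left(\frac{4}{5} - \frac{1}{5 \left(-3 + 4\right)}\right) 192 = \left(\frac{4}{5} - \frac{1}{5 \cdot 1}\right) 192 = \left(\frac{4}{5} - \frac{1}{5}\right) 192 = \frac{3}{5} \cdot 192 = \frac{576}{5} \approx 115.2$)
$\frac{G}{I} = - \frac{3276}{\frac{576}{5}} = \left(-3276\right) \frac{5}{576} = - \frac{455}{16}$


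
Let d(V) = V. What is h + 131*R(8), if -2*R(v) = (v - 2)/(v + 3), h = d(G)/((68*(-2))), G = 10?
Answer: -26779/748 ≈ -35.801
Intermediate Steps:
h = -5/68 (h = 10/((68*(-2))) = 10/(-136) = 10*(-1/136) = -5/68 ≈ -0.073529)
R(v) = -(-2 + v)/(2*(3 + v)) (R(v) = -(v - 2)/(2*(v + 3)) = -(-2 + v)/(2*(3 + v)))
h + 131*R(8) = -5/68 + 131*((2 - 1*8)/(2*(3 + 8))) = -5/68 + 131*((½)*(2 - 8)/11) = -5/68 + 131*((½)*(1/11)*(-6)) = -5/68 + 131*(-3/11) = -5/68 - 393/11 = -26779/748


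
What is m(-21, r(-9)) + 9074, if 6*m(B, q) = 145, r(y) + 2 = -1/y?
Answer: 54589/6 ≈ 9098.2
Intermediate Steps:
r(y) = -2 - 1/y
m(B, q) = 145/6 (m(B, q) = (⅙)*145 = 145/6)
m(-21, r(-9)) + 9074 = 145/6 + 9074 = 54589/6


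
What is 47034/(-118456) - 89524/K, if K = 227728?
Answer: -191192/241961 ≈ -0.79018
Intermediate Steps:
47034/(-118456) - 89524/K = 47034/(-118456) - 89524/227728 = 47034*(-1/118456) - 89524*1/227728 = -27/68 - 22381/56932 = -191192/241961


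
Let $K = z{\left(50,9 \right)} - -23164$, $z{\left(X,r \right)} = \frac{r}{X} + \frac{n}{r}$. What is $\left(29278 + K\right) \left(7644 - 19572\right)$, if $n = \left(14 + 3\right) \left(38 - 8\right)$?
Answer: $- \frac{15655156076}{25} \approx -6.2621 \cdot 10^{8}$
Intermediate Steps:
$n = 510$ ($n = 17 \cdot 30 = 510$)
$z{\left(X,r \right)} = \frac{510}{r} + \frac{r}{X}$ ($z{\left(X,r \right)} = \frac{r}{X} + \frac{510}{r} = \frac{510}{r} + \frac{r}{X}$)
$K = \frac{3483127}{150}$ ($K = \left(\frac{510}{9} + \frac{9}{50}\right) - -23164 = \left(510 \cdot \frac{1}{9} + 9 \cdot \frac{1}{50}\right) + 23164 = \left(\frac{170}{3} + \frac{9}{50}\right) + 23164 = \frac{8527}{150} + 23164 = \frac{3483127}{150} \approx 23221.0$)
$\left(29278 + K\right) \left(7644 - 19572\right) = \left(29278 + \frac{3483127}{150}\right) \left(7644 - 19572\right) = \frac{7874827}{150} \left(-11928\right) = - \frac{15655156076}{25}$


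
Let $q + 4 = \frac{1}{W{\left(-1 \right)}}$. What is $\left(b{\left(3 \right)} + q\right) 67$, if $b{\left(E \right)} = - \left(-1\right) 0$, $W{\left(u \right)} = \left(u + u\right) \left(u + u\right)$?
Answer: $- \frac{1005}{4} \approx -251.25$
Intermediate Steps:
$W{\left(u \right)} = 4 u^{2}$ ($W{\left(u \right)} = 2 u 2 u = 4 u^{2}$)
$q = - \frac{15}{4}$ ($q = -4 + \frac{1}{4 \left(-1\right)^{2}} = -4 + \frac{1}{4 \cdot 1} = -4 + \frac{1}{4} = - \frac{15}{4} \approx -3.75$)
$b{\left(E \right)} = 0$ ($b{\left(E \right)} = \left(-1\right) 0 = 0$)
$\left(b{\left(3 \right)} + q\right) 67 = \left(0 - \frac{15}{4}\right) 67 = \left(- \frac{15}{4}\right) 67 = - \frac{1005}{4}$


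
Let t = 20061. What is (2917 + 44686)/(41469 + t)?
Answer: 47603/61530 ≈ 0.77365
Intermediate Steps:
(2917 + 44686)/(41469 + t) = (2917 + 44686)/(41469 + 20061) = 47603/61530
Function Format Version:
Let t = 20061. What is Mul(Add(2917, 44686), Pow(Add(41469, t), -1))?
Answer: Rational(47603, 61530) ≈ 0.77365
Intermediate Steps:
Mul(Add(2917, 44686), Pow(Add(41469, t), -1)) = Mul(Add(2917, 44686), Pow(Add(41469, 20061), -1)) = Mul(47603, Pow(61530, -1)) = Mul(47603, Rational(1, 61530)) = Rational(47603, 61530)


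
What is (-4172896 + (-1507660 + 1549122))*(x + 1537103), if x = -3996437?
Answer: 10160576104956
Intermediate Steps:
(-4172896 + (-1507660 + 1549122))*(x + 1537103) = (-4172896 + (-1507660 + 1549122))*(-3996437 + 1537103) = (-4172896 + 41462)*(-2459334) = -4131434*(-2459334) = 10160576104956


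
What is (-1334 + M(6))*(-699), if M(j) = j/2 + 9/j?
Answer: 1858641/2 ≈ 9.2932e+5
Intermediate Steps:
M(j) = j/2 + 9/j (M(j) = j*(½) + 9/j = j/2 + 9/j)
(-1334 + M(6))*(-699) = (-1334 + ((½)*6 + 9/6))*(-699) = (-1334 + (3 + 9*(⅙)))*(-699) = (-1334 + (3 + 3/2))*(-699) = (-1334 + 9/2)*(-699) = -2659/2*(-699) = 1858641/2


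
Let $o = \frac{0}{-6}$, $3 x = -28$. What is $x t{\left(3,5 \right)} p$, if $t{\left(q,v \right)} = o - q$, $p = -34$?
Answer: $-952$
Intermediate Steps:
$x = - \frac{28}{3}$ ($x = \frac{1}{3} \left(-28\right) = - \frac{28}{3} \approx -9.3333$)
$o = 0$ ($o = 0 \left(- \frac{1}{6}\right) = 0$)
$t{\left(q,v \right)} = - q$ ($t{\left(q,v \right)} = 0 - q = - q$)
$x t{\left(3,5 \right)} p = - \frac{28 \left(\left(-1\right) 3\right)}{3} \left(-34\right) = \left(- \frac{28}{3}\right) \left(-3\right) \left(-34\right) = 28 \left(-34\right) = -952$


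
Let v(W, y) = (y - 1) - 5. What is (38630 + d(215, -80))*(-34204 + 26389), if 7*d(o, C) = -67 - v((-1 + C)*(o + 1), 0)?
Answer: -2112777435/7 ≈ -3.0183e+8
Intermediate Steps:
v(W, y) = -6 + y (v(W, y) = (-1 + y) - 5 = -6 + y)
d(o, C) = -61/7 (d(o, C) = (-67 - (-6 + 0))/7 = (-67 - 1*(-6))/7 = (-67 + 6)/7 = (1/7)*(-61) = -61/7)
(38630 + d(215, -80))*(-34204 + 26389) = (38630 - 61/7)*(-34204 + 26389) = (270349/7)*(-7815) = -2112777435/7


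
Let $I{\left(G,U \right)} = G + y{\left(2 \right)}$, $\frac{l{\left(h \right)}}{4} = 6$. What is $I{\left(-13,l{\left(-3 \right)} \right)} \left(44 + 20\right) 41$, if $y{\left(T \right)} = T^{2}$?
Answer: $-23616$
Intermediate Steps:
$l{\left(h \right)} = 24$ ($l{\left(h \right)} = 4 \cdot 6 = 24$)
$I{\left(G,U \right)} = 4 + G$ ($I{\left(G,U \right)} = G + 2^{2} = G + 4 = 4 + G$)
$I{\left(-13,l{\left(-3 \right)} \right)} \left(44 + 20\right) 41 = \left(4 - 13\right) \left(44 + 20\right) 41 = \left(-9\right) 64 \cdot 41 = \left(-576\right) 41 = -23616$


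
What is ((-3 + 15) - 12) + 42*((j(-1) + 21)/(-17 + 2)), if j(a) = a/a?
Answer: -308/5 ≈ -61.600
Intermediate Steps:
j(a) = 1
((-3 + 15) - 12) + 42*((j(-1) + 21)/(-17 + 2)) = ((-3 + 15) - 12) + 42*((1 + 21)/(-17 + 2)) = (12 - 12) + 42*(22/(-15)) = 0 + 42*(22*(-1/15)) = 0 + 42*(-22/15) = 0 - 308/5 = -308/5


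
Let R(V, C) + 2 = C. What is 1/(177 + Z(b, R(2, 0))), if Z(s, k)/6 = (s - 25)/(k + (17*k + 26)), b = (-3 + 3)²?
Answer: 1/192 ≈ 0.0052083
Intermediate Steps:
R(V, C) = -2 + C
b = 0 (b = 0² = 0)
Z(s, k) = 6*(-25 + s)/(26 + 18*k) (Z(s, k) = 6*((s - 25)/(k + (17*k + 26))) = 6*((-25 + s)/(k + (26 + 17*k))) = 6*((-25 + s)/(26 + 18*k)) = 6*(-25 + s)/(26 + 18*k))
1/(177 + Z(b, R(2, 0))) = 1/(177 + 3*(-25 + 0)/(13 + 9*(-2 + 0))) = 1/(177 + 3*(-25)/(13 + 9*(-2))) = 1/(177 + 3*(-25)/(13 - 18)) = 1/(177 + 3*(-25)/(-5)) = 1/(177 + 3*(-⅕)*(-25)) = 1/(177 + 15) = 1/192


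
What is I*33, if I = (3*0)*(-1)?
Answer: 0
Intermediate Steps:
I = 0 (I = 0*(-1) = 0)
I*33 = 0*33 = 0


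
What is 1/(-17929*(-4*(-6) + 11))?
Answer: -1/627515 ≈ -1.5936e-6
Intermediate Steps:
1/(-17929*(-4*(-6) + 11)) = 1/(-17929*(24 + 11)) = 1/(-17929*35) = 1/(-627515) = -1/627515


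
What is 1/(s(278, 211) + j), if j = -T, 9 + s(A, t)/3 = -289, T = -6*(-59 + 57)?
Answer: -1/906 ≈ -0.0011038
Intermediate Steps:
T = 12 (T = -6*(-2) = 12)
s(A, t) = -894 (s(A, t) = -27 + 3*(-289) = -27 - 867 = -894)
j = -12 (j = -1*12 = -12)
1/(s(278, 211) + j) = 1/(-894 - 12) = 1/(-906) = -1/906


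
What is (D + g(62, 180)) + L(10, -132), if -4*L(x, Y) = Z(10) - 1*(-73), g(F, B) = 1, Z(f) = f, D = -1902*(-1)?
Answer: 7529/4 ≈ 1882.3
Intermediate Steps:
D = 1902
L(x, Y) = -83/4 (L(x, Y) = -(10 - 1*(-73))/4 = -(10 + 73)/4 = -¼*83 = -83/4)
(D + g(62, 180)) + L(10, -132) = (1902 + 1) - 83/4 = 1903 - 83/4 = 7529/4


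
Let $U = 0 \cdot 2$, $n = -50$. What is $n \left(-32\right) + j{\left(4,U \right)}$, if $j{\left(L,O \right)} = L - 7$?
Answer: $1597$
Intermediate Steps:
$U = 0$
$j{\left(L,O \right)} = -7 + L$
$n \left(-32\right) + j{\left(4,U \right)} = \left(-50\right) \left(-32\right) + \left(-7 + 4\right) = 1600 - 3 = 1597$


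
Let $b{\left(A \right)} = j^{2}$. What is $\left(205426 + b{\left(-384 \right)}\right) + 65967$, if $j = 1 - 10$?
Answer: $271474$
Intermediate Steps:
$j = -9$ ($j = 1 - 10 = -9$)
$b{\left(A \right)} = 81$ ($b{\left(A \right)} = \left(-9\right)^{2} = 81$)
$\left(205426 + b{\left(-384 \right)}\right) + 65967 = \left(205426 + 81\right) + 65967 = 205507 + 65967 = 271474$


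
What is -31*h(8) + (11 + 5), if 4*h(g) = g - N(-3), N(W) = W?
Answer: -277/4 ≈ -69.250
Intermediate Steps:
h(g) = ¾ + g/4 (h(g) = (g - 1*(-3))/4 = (g + 3)/4 = (3 + g)/4 = ¾ + g/4)
-31*h(8) + (11 + 5) = -31*(¾ + (¼)*8) + (11 + 5) = -31*(¾ + 2) + 16 = -31*11/4 + 16 = -341/4 + 16 = -277/4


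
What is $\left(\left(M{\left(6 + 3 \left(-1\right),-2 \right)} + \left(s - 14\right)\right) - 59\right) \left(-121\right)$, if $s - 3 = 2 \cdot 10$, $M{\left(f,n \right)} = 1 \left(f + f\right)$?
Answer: $5324$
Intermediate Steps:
$M{\left(f,n \right)} = 2 f$ ($M{\left(f,n \right)} = 1 \cdot 2 f = 2 f$)
$s = 23$ ($s = 3 + 2 \cdot 10 = 3 + 20 = 23$)
$\left(\left(M{\left(6 + 3 \left(-1\right),-2 \right)} + \left(s - 14\right)\right) - 59\right) \left(-121\right) = \left(\left(2 \left(6 + 3 \left(-1\right)\right) + \left(23 - 14\right)\right) - 59\right) \left(-121\right) = \left(\left(2 \left(6 - 3\right) + \left(23 - 14\right)\right) - 59\right) \left(-121\right) = \left(\left(2 \cdot 3 + 9\right) - 59\right) \left(-121\right) = \left(\left(6 + 9\right) - 59\right) \left(-121\right) = \left(15 - 59\right) \left(-121\right) = \left(-44\right) \left(-121\right) = 5324$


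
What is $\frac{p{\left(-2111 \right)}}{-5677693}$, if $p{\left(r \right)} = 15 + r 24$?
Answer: $\frac{50649}{5677693} \approx 0.0089207$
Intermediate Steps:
$p{\left(r \right)} = 15 + 24 r$
$\frac{p{\left(-2111 \right)}}{-5677693} = \frac{15 + 24 \left(-2111\right)}{-5677693} = \left(15 - 50664\right) \left(- \frac{1}{5677693}\right) = \left(-50649\right) \left(- \frac{1}{5677693}\right) = \frac{50649}{5677693}$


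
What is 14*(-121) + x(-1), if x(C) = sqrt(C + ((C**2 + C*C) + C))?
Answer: -1694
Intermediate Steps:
x(C) = sqrt(2*C + 2*C**2) (x(C) = sqrt(C + ((C**2 + C**2) + C)) = sqrt(C + (2*C**2 + C)) = sqrt(C + (C + 2*C**2)) = sqrt(2*C + 2*C**2))
14*(-121) + x(-1) = 14*(-121) + sqrt(2)*sqrt(-(1 - 1)) = -1694 + sqrt(2)*sqrt(-1*0) = -1694 + sqrt(2)*sqrt(0) = -1694 + sqrt(2)*0 = -1694 + 0 = -1694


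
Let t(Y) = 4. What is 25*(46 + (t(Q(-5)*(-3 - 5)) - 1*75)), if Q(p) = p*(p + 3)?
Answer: -625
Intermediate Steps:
Q(p) = p*(3 + p)
25*(46 + (t(Q(-5)*(-3 - 5)) - 1*75)) = 25*(46 + (4 - 1*75)) = 25*(46 + (4 - 75)) = 25*(46 - 71) = 25*(-25) = -625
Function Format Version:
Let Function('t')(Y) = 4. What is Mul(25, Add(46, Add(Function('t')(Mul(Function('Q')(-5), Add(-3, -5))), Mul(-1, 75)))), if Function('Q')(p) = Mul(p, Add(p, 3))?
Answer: -625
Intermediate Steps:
Function('Q')(p) = Mul(p, Add(3, p))
Mul(25, Add(46, Add(Function('t')(Mul(Function('Q')(-5), Add(-3, -5))), Mul(-1, 75)))) = Mul(25, Add(46, Add(4, Mul(-1, 75)))) = Mul(25, Add(46, Add(4, -75))) = Mul(25, Add(46, -71)) = Mul(25, -25) = -625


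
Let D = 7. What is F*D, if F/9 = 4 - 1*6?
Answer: -126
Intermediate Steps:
F = -18 (F = 9*(4 - 1*6) = 9*(4 - 6) = 9*(-2) = -18)
F*D = -18*7 = -126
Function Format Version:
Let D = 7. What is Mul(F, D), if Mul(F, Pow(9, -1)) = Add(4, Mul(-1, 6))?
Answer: -126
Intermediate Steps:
F = -18 (F = Mul(9, Add(4, Mul(-1, 6))) = Mul(9, Add(4, -6)) = Mul(9, -2) = -18)
Mul(F, D) = Mul(-18, 7) = -126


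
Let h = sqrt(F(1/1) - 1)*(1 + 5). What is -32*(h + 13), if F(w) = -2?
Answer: -416 - 192*I*sqrt(3) ≈ -416.0 - 332.55*I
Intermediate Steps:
h = 6*I*sqrt(3) (h = sqrt(-2 - 1)*(1 + 5) = sqrt(-3)*6 = (I*sqrt(3))*6 = 6*I*sqrt(3) ≈ 10.392*I)
-32*(h + 13) = -32*(6*I*sqrt(3) + 13) = -32*(13 + 6*I*sqrt(3)) = -416 - 192*I*sqrt(3)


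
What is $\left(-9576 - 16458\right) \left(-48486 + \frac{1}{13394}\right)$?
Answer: $\frac{8453519444211}{6697} \approx 1.2623 \cdot 10^{9}$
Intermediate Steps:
$\left(-9576 - 16458\right) \left(-48486 + \frac{1}{13394}\right) = - 26034 \left(-48486 + \frac{1}{13394}\right) = \left(-26034\right) \left(- \frac{649421483}{13394}\right) = \frac{8453519444211}{6697}$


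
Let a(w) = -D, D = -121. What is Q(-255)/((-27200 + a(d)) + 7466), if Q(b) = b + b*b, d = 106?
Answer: -64770/19613 ≈ -3.3024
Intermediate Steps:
a(w) = 121 (a(w) = -1*(-121) = 121)
Q(b) = b + b²
Q(-255)/((-27200 + a(d)) + 7466) = (-255*(1 - 255))/((-27200 + 121) + 7466) = (-255*(-254))/(-27079 + 7466) = 64770/(-19613) = 64770*(-1/19613) = -64770/19613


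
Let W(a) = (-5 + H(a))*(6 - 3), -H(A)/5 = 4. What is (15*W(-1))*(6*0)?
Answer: 0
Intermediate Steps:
H(A) = -20 (H(A) = -5*4 = -20)
W(a) = -75 (W(a) = (-5 - 20)*(6 - 3) = -25*3 = -75)
(15*W(-1))*(6*0) = (15*(-75))*(6*0) = -1125*0 = 0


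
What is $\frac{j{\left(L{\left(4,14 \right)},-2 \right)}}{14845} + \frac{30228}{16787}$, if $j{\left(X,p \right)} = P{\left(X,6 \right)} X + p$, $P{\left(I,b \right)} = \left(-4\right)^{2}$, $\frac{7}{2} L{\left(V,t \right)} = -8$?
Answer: $\frac{627322026}{348884221} \approx 1.7981$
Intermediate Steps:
$L{\left(V,t \right)} = - \frac{16}{7}$ ($L{\left(V,t \right)} = \frac{2}{7} \left(-8\right) = - \frac{16}{7}$)
$P{\left(I,b \right)} = 16$
$j{\left(X,p \right)} = p + 16 X$ ($j{\left(X,p \right)} = 16 X + p = p + 16 X$)
$\frac{j{\left(L{\left(4,14 \right)},-2 \right)}}{14845} + \frac{30228}{16787} = \frac{-2 + 16 \left(- \frac{16}{7}\right)}{14845} + \frac{30228}{16787} = \left(-2 - \frac{256}{7}\right) \frac{1}{14845} + 30228 \cdot \frac{1}{16787} = \left(- \frac{270}{7}\right) \frac{1}{14845} + \frac{30228}{16787} = - \frac{54}{20783} + \frac{30228}{16787} = \frac{627322026}{348884221}$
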